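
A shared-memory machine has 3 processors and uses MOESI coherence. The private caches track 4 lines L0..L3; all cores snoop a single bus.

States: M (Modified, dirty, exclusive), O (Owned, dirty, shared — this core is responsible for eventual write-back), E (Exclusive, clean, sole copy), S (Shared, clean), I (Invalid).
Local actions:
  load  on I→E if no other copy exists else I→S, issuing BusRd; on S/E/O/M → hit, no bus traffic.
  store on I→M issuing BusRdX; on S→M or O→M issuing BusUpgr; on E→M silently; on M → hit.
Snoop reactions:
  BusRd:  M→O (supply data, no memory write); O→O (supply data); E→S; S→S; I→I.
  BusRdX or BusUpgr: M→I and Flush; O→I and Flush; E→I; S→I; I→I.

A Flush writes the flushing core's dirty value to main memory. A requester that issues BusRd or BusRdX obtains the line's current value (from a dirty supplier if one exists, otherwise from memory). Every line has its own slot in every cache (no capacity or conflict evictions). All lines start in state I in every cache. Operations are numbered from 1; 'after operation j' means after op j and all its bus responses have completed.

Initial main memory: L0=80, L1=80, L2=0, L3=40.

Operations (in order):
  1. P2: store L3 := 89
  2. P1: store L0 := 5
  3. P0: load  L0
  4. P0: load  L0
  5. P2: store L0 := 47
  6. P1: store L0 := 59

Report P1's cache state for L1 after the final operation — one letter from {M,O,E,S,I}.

state = I

[1] P2: store L3 := 89 | P0:I, P1:I, P2:M(89) | bus: BusRdX
[2] P1: store L0 := 5 | P0:I, P1:M(5), P2:I | bus: BusRdX
[3] P0: load  L0 | P0:S(5), P1:O(5), P2:I | bus: BusRd
[4] P0: load  L0 | P0:S(5), P1:O(5), P2:I | bus: none
[5] P2: store L0 := 47 | P0:I, P1:I, P2:M(47) | bus: BusRdX,Flush
[6] P1: store L0 := 59 | P0:I, P1:M(59), P2:I | bus: BusRdX,Flush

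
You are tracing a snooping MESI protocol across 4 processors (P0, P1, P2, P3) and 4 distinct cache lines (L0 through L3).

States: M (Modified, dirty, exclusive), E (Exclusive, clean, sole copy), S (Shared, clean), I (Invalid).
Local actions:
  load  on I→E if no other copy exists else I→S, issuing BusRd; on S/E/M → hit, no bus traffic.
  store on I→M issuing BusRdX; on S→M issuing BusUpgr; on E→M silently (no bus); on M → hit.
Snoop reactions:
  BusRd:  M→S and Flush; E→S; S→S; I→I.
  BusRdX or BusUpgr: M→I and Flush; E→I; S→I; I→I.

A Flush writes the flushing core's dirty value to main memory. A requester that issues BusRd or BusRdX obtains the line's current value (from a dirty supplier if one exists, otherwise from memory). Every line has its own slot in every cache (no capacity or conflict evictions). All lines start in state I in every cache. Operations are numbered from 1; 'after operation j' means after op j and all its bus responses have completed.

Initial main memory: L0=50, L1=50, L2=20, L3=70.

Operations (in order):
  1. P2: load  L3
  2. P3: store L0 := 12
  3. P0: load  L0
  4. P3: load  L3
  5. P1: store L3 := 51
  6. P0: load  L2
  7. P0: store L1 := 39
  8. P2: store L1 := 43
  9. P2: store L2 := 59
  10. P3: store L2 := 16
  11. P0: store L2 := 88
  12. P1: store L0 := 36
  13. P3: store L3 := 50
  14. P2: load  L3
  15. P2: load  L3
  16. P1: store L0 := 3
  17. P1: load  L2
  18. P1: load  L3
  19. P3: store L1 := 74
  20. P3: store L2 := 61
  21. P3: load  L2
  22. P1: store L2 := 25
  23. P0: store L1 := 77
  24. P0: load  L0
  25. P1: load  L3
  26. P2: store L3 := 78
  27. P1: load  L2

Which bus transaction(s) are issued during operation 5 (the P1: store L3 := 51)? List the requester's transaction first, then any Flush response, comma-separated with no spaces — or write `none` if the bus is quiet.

bus = BusRdX

step 1: P2: load  L3  ⟶  IIEI  (L3)  txn=BusRd  M[L3]=70
step 2: P3: store L0 := 12  ⟶  IIIM  (L0)  txn=BusRdX  M[L0]=50
step 3: P0: load  L0  ⟶  SIIS  (L0)  txn=BusRd+Flush  M[L0]=12
step 4: P3: load  L3  ⟶  IISS  (L3)  txn=BusRd  M[L3]=70
step 5: P1: store L3 := 51  ⟶  IMII  (L3)  txn=BusRdX  M[L3]=70
step 6: P0: load  L2  ⟶  EIII  (L2)  txn=BusRd  M[L2]=20
step 7: P0: store L1 := 39  ⟶  MIII  (L1)  txn=BusRdX  M[L1]=50
step 8: P2: store L1 := 43  ⟶  IIMI  (L1)  txn=BusRdX+Flush  M[L1]=39
step 9: P2: store L2 := 59  ⟶  IIMI  (L2)  txn=BusRdX  M[L2]=20
step 10: P3: store L2 := 16  ⟶  IIIM  (L2)  txn=BusRdX+Flush  M[L2]=59
step 11: P0: store L2 := 88  ⟶  MIII  (L2)  txn=BusRdX+Flush  M[L2]=16
step 12: P1: store L0 := 36  ⟶  IMII  (L0)  txn=BusRdX  M[L0]=12
step 13: P3: store L3 := 50  ⟶  IIIM  (L3)  txn=BusRdX+Flush  M[L3]=51
step 14: P2: load  L3  ⟶  IISS  (L3)  txn=BusRd+Flush  M[L3]=50
step 15: P2: load  L3  ⟶  IISS  (L3)  txn=∅  M[L3]=50
step 16: P1: store L0 := 3  ⟶  IMII  (L0)  txn=∅  M[L0]=12
step 17: P1: load  L2  ⟶  SSII  (L2)  txn=BusRd+Flush  M[L2]=88
step 18: P1: load  L3  ⟶  ISSS  (L3)  txn=BusRd  M[L3]=50
step 19: P3: store L1 := 74  ⟶  IIIM  (L1)  txn=BusRdX+Flush  M[L1]=43
step 20: P3: store L2 := 61  ⟶  IIIM  (L2)  txn=BusRdX  M[L2]=88
step 21: P3: load  L2  ⟶  IIIM  (L2)  txn=∅  M[L2]=88
step 22: P1: store L2 := 25  ⟶  IMII  (L2)  txn=BusRdX+Flush  M[L2]=61
step 23: P0: store L1 := 77  ⟶  MIII  (L1)  txn=BusRdX+Flush  M[L1]=74
step 24: P0: load  L0  ⟶  SSII  (L0)  txn=BusRd+Flush  M[L0]=3
step 25: P1: load  L3  ⟶  ISSS  (L3)  txn=∅  M[L3]=50
step 26: P2: store L3 := 78  ⟶  IIMI  (L3)  txn=BusUpgr  M[L3]=50
step 27: P1: load  L2  ⟶  IMII  (L2)  txn=∅  M[L2]=61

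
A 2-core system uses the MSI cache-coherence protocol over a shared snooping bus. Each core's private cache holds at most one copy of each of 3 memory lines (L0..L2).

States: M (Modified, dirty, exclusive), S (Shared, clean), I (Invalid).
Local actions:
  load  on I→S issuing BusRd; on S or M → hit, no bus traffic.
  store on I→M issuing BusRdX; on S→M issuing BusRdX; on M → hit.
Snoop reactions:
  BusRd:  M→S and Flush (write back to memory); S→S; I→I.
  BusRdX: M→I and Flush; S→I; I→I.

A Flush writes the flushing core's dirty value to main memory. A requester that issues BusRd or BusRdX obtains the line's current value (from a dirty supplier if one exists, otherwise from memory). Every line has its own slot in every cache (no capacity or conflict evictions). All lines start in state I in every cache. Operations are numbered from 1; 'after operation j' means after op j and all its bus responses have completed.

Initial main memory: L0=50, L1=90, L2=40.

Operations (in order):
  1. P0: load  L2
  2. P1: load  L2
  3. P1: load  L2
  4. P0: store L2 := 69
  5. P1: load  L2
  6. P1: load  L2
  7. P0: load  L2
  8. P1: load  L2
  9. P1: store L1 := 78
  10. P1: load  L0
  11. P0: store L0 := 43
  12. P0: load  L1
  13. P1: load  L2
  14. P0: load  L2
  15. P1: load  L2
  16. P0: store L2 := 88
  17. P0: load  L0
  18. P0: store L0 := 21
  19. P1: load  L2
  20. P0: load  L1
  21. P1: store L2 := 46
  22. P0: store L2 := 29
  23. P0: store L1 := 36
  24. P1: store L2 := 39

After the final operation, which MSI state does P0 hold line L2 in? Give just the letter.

  op1 P0: load  L2 → S/I on L2; bus BusRd; mem=40
  op2 P1: load  L2 → S/S on L2; bus BusRd; mem=40
  op3 P1: load  L2 → S/S on L2; bus (none); mem=40
  op4 P0: store L2 := 69 → M/I on L2; bus BusRdX; mem=40
  op5 P1: load  L2 → S/S on L2; bus BusRd Flush; mem=69
  op6 P1: load  L2 → S/S on L2; bus (none); mem=69
  op7 P0: load  L2 → S/S on L2; bus (none); mem=69
  op8 P1: load  L2 → S/S on L2; bus (none); mem=69
  op9 P1: store L1 := 78 → I/M on L1; bus BusRdX; mem=90
  op10 P1: load  L0 → I/S on L0; bus BusRd; mem=50
  op11 P0: store L0 := 43 → M/I on L0; bus BusRdX; mem=50
  op12 P0: load  L1 → S/S on L1; bus BusRd Flush; mem=78
  op13 P1: load  L2 → S/S on L2; bus (none); mem=69
  op14 P0: load  L2 → S/S on L2; bus (none); mem=69
  op15 P1: load  L2 → S/S on L2; bus (none); mem=69
  op16 P0: store L2 := 88 → M/I on L2; bus BusRdX; mem=69
  op17 P0: load  L0 → M/I on L0; bus (none); mem=50
  op18 P0: store L0 := 21 → M/I on L0; bus (none); mem=50
  op19 P1: load  L2 → S/S on L2; bus BusRd Flush; mem=88
  op20 P0: load  L1 → S/S on L1; bus (none); mem=78
  op21 P1: store L2 := 46 → I/M on L2; bus BusRdX; mem=88
  op22 P0: store L2 := 29 → M/I on L2; bus BusRdX Flush; mem=46
  op23 P0: store L1 := 36 → M/I on L1; bus BusRdX; mem=78
  op24 P1: store L2 := 39 → I/M on L2; bus BusRdX Flush; mem=29

state = I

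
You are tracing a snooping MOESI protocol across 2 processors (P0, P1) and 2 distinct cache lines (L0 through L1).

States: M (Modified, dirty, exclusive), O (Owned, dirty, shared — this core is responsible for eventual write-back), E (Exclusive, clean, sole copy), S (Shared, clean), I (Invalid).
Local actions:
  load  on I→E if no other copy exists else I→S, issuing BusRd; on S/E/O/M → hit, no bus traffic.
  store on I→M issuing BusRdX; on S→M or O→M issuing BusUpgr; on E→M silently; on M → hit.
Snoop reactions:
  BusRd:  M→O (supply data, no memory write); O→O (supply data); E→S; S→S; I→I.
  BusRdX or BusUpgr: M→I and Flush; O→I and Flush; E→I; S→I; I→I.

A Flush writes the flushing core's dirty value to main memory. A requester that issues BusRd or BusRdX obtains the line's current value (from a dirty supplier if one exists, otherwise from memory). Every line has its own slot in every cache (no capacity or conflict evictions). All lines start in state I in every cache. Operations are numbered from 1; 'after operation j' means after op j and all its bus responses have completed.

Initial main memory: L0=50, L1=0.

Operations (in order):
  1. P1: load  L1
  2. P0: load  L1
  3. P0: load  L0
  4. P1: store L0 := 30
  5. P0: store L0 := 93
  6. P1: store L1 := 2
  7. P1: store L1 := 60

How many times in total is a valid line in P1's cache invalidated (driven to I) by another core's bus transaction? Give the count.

invalidations = 1

step 1: P1: load  L1  ⟶  IE  (L1)  txn=BusRd  M[L1]=0
step 2: P0: load  L1  ⟶  SS  (L1)  txn=BusRd  M[L1]=0
step 3: P0: load  L0  ⟶  EI  (L0)  txn=BusRd  M[L0]=50
step 4: P1: store L0 := 30  ⟶  IM  (L0)  txn=BusRdX  M[L0]=50
step 5: P0: store L0 := 93  ⟶  MI  (L0)  txn=BusRdX+Flush  M[L0]=30
step 6: P1: store L1 := 2  ⟶  IM  (L1)  txn=BusUpgr  M[L1]=0
step 7: P1: store L1 := 60  ⟶  IM  (L1)  txn=∅  M[L1]=0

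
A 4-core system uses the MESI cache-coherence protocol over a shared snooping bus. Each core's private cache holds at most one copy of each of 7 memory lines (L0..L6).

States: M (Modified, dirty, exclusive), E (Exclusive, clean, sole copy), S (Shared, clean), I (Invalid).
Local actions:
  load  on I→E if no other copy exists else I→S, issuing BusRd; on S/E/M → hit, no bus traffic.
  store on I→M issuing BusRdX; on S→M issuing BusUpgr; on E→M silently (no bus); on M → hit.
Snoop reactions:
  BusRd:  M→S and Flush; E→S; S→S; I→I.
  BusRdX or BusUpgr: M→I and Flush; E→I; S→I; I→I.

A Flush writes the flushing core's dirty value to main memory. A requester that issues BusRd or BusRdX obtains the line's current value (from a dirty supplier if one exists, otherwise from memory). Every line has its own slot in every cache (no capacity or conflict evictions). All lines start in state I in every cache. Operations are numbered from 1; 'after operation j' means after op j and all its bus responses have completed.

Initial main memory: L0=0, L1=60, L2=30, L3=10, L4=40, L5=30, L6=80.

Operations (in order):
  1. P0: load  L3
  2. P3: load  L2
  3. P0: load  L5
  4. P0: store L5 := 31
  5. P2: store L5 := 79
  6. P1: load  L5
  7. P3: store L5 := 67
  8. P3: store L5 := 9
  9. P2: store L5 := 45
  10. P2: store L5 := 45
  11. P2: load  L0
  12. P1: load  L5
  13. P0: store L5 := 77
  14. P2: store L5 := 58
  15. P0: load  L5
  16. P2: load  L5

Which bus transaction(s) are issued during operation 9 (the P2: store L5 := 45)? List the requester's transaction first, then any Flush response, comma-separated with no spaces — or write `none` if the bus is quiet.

bus = BusRdX,Flush

step 1: P0: load  L3  ⟶  EIII  (L3)  txn=BusRd  M[L3]=10
step 2: P3: load  L2  ⟶  IIIE  (L2)  txn=BusRd  M[L2]=30
step 3: P0: load  L5  ⟶  EIII  (L5)  txn=BusRd  M[L5]=30
step 4: P0: store L5 := 31  ⟶  MIII  (L5)  txn=∅  M[L5]=30
step 5: P2: store L5 := 79  ⟶  IIMI  (L5)  txn=BusRdX+Flush  M[L5]=31
step 6: P1: load  L5  ⟶  ISSI  (L5)  txn=BusRd+Flush  M[L5]=79
step 7: P3: store L5 := 67  ⟶  IIIM  (L5)  txn=BusRdX  M[L5]=79
step 8: P3: store L5 := 9  ⟶  IIIM  (L5)  txn=∅  M[L5]=79
step 9: P2: store L5 := 45  ⟶  IIMI  (L5)  txn=BusRdX+Flush  M[L5]=9
step 10: P2: store L5 := 45  ⟶  IIMI  (L5)  txn=∅  M[L5]=9
step 11: P2: load  L0  ⟶  IIEI  (L0)  txn=BusRd  M[L0]=0
step 12: P1: load  L5  ⟶  ISSI  (L5)  txn=BusRd+Flush  M[L5]=45
step 13: P0: store L5 := 77  ⟶  MIII  (L5)  txn=BusRdX  M[L5]=45
step 14: P2: store L5 := 58  ⟶  IIMI  (L5)  txn=BusRdX+Flush  M[L5]=77
step 15: P0: load  L5  ⟶  SISI  (L5)  txn=BusRd+Flush  M[L5]=58
step 16: P2: load  L5  ⟶  SISI  (L5)  txn=∅  M[L5]=58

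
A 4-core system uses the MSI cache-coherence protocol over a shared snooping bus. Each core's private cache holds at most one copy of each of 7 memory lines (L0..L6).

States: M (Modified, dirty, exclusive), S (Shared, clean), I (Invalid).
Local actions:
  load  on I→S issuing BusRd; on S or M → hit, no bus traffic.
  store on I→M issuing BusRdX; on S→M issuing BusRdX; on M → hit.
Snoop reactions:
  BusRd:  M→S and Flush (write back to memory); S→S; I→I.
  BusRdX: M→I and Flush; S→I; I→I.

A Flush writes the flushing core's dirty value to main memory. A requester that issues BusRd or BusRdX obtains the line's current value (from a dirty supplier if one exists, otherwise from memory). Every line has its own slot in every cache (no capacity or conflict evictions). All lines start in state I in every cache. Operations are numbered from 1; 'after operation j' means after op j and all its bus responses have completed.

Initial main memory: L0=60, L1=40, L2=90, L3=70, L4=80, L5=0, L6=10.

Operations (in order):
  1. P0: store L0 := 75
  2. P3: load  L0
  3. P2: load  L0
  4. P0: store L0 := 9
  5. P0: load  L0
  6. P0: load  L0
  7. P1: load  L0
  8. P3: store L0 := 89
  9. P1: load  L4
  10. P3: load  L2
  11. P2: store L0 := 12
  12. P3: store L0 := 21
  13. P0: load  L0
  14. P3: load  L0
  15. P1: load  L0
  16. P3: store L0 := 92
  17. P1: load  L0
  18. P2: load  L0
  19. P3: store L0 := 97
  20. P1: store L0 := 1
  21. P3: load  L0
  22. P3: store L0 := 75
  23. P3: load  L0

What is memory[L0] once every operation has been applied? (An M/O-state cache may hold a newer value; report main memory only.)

[1] P0: store L0 := 75 | P0:M(75), P1:I, P2:I, P3:I | bus: BusRdX
[2] P3: load  L0 | P0:S(75), P1:I, P2:I, P3:S(75) | bus: BusRd,Flush
[3] P2: load  L0 | P0:S(75), P1:I, P2:S(75), P3:S(75) | bus: BusRd
[4] P0: store L0 := 9 | P0:M(9), P1:I, P2:I, P3:I | bus: BusRdX
[5] P0: load  L0 | P0:M(9), P1:I, P2:I, P3:I | bus: none
[6] P0: load  L0 | P0:M(9), P1:I, P2:I, P3:I | bus: none
[7] P1: load  L0 | P0:S(9), P1:S(9), P2:I, P3:I | bus: BusRd,Flush
[8] P3: store L0 := 89 | P0:I, P1:I, P2:I, P3:M(89) | bus: BusRdX
[9] P1: load  L4 | P0:I, P1:S(80), P2:I, P3:I | bus: BusRd
[10] P3: load  L2 | P0:I, P1:I, P2:I, P3:S(90) | bus: BusRd
[11] P2: store L0 := 12 | P0:I, P1:I, P2:M(12), P3:I | bus: BusRdX,Flush
[12] P3: store L0 := 21 | P0:I, P1:I, P2:I, P3:M(21) | bus: BusRdX,Flush
[13] P0: load  L0 | P0:S(21), P1:I, P2:I, P3:S(21) | bus: BusRd,Flush
[14] P3: load  L0 | P0:S(21), P1:I, P2:I, P3:S(21) | bus: none
[15] P1: load  L0 | P0:S(21), P1:S(21), P2:I, P3:S(21) | bus: BusRd
[16] P3: store L0 := 92 | P0:I, P1:I, P2:I, P3:M(92) | bus: BusRdX
[17] P1: load  L0 | P0:I, P1:S(92), P2:I, P3:S(92) | bus: BusRd,Flush
[18] P2: load  L0 | P0:I, P1:S(92), P2:S(92), P3:S(92) | bus: BusRd
[19] P3: store L0 := 97 | P0:I, P1:I, P2:I, P3:M(97) | bus: BusRdX
[20] P1: store L0 := 1 | P0:I, P1:M(1), P2:I, P3:I | bus: BusRdX,Flush
[21] P3: load  L0 | P0:I, P1:S(1), P2:I, P3:S(1) | bus: BusRd,Flush
[22] P3: store L0 := 75 | P0:I, P1:I, P2:I, P3:M(75) | bus: BusRdX
[23] P3: load  L0 | P0:I, P1:I, P2:I, P3:M(75) | bus: none

memory[L0] = 1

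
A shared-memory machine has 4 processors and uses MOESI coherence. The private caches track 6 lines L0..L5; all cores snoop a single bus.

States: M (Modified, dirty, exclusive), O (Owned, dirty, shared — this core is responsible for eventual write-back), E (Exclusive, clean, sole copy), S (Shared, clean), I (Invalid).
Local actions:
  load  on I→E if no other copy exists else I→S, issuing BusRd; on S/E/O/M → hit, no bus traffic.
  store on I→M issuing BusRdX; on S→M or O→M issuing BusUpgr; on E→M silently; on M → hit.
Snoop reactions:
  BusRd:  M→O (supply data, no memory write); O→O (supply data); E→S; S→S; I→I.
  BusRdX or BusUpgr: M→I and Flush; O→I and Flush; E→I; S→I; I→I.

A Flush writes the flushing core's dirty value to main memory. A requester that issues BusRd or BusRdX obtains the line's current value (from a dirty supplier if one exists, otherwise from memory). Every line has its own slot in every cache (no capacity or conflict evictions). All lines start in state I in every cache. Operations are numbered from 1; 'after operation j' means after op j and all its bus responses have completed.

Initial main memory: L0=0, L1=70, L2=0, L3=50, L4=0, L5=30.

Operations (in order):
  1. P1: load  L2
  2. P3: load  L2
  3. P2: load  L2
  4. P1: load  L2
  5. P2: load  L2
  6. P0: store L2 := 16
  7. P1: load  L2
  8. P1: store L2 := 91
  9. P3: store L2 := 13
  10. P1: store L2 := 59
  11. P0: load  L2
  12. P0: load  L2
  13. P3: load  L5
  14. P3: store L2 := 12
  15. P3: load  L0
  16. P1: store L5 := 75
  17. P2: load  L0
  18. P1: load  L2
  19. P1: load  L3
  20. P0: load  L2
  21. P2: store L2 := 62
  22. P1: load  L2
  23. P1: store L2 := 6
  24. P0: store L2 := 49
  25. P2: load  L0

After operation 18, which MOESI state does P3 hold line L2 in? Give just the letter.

[1] P1: load  L2 | P0:I, P1:E(0), P2:I, P3:I | bus: BusRd
[2] P3: load  L2 | P0:I, P1:S(0), P2:I, P3:S(0) | bus: BusRd
[3] P2: load  L2 | P0:I, P1:S(0), P2:S(0), P3:S(0) | bus: BusRd
[4] P1: load  L2 | P0:I, P1:S(0), P2:S(0), P3:S(0) | bus: none
[5] P2: load  L2 | P0:I, P1:S(0), P2:S(0), P3:S(0) | bus: none
[6] P0: store L2 := 16 | P0:M(16), P1:I, P2:I, P3:I | bus: BusRdX
[7] P1: load  L2 | P0:O(16), P1:S(16), P2:I, P3:I | bus: BusRd
[8] P1: store L2 := 91 | P0:I, P1:M(91), P2:I, P3:I | bus: BusUpgr,Flush
[9] P3: store L2 := 13 | P0:I, P1:I, P2:I, P3:M(13) | bus: BusRdX,Flush
[10] P1: store L2 := 59 | P0:I, P1:M(59), P2:I, P3:I | bus: BusRdX,Flush
[11] P0: load  L2 | P0:S(59), P1:O(59), P2:I, P3:I | bus: BusRd
[12] P0: load  L2 | P0:S(59), P1:O(59), P2:I, P3:I | bus: none
[13] P3: load  L5 | P0:I, P1:I, P2:I, P3:E(30) | bus: BusRd
[14] P3: store L2 := 12 | P0:I, P1:I, P2:I, P3:M(12) | bus: BusRdX,Flush
[15] P3: load  L0 | P0:I, P1:I, P2:I, P3:E(0) | bus: BusRd
[16] P1: store L5 := 75 | P0:I, P1:M(75), P2:I, P3:I | bus: BusRdX
[17] P2: load  L0 | P0:I, P1:I, P2:S(0), P3:S(0) | bus: BusRd
[18] P1: load  L2 | P0:I, P1:S(12), P2:I, P3:O(12) | bus: BusRd
[19] P1: load  L3 | P0:I, P1:E(50), P2:I, P3:I | bus: BusRd
[20] P0: load  L2 | P0:S(12), P1:S(12), P2:I, P3:O(12) | bus: BusRd
[21] P2: store L2 := 62 | P0:I, P1:I, P2:M(62), P3:I | bus: BusRdX,Flush
[22] P1: load  L2 | P0:I, P1:S(62), P2:O(62), P3:I | bus: BusRd
[23] P1: store L2 := 6 | P0:I, P1:M(6), P2:I, P3:I | bus: BusUpgr,Flush
[24] P0: store L2 := 49 | P0:M(49), P1:I, P2:I, P3:I | bus: BusRdX,Flush
[25] P2: load  L0 | P0:I, P1:I, P2:S(0), P3:S(0) | bus: none

state = O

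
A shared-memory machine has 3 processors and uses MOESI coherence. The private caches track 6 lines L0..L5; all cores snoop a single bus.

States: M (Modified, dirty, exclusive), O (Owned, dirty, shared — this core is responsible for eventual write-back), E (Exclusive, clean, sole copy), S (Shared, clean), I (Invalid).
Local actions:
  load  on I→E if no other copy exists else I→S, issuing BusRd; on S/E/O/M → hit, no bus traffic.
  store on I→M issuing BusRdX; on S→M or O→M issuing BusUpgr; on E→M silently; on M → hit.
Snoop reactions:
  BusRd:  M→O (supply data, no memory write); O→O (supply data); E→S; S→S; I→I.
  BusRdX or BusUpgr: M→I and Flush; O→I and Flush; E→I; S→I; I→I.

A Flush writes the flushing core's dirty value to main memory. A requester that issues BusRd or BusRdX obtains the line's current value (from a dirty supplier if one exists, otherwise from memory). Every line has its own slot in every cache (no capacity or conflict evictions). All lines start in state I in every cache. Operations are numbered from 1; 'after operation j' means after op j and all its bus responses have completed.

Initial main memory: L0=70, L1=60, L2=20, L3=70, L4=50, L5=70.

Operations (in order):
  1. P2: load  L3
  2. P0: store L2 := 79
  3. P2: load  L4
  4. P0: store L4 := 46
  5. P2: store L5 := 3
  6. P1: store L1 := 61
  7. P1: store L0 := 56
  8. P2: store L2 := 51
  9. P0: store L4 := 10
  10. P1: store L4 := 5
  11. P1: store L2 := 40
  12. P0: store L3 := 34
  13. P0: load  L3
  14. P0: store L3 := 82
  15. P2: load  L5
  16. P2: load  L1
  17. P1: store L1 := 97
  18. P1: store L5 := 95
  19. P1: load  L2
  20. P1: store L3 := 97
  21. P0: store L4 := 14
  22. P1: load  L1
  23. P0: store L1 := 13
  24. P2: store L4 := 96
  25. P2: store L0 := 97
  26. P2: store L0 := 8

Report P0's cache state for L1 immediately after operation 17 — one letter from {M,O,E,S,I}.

[1] P2: load  L3 | P0:I, P1:I, P2:E(70) | bus: BusRd
[2] P0: store L2 := 79 | P0:M(79), P1:I, P2:I | bus: BusRdX
[3] P2: load  L4 | P0:I, P1:I, P2:E(50) | bus: BusRd
[4] P0: store L4 := 46 | P0:M(46), P1:I, P2:I | bus: BusRdX
[5] P2: store L5 := 3 | P0:I, P1:I, P2:M(3) | bus: BusRdX
[6] P1: store L1 := 61 | P0:I, P1:M(61), P2:I | bus: BusRdX
[7] P1: store L0 := 56 | P0:I, P1:M(56), P2:I | bus: BusRdX
[8] P2: store L2 := 51 | P0:I, P1:I, P2:M(51) | bus: BusRdX,Flush
[9] P0: store L4 := 10 | P0:M(10), P1:I, P2:I | bus: none
[10] P1: store L4 := 5 | P0:I, P1:M(5), P2:I | bus: BusRdX,Flush
[11] P1: store L2 := 40 | P0:I, P1:M(40), P2:I | bus: BusRdX,Flush
[12] P0: store L3 := 34 | P0:M(34), P1:I, P2:I | bus: BusRdX
[13] P0: load  L3 | P0:M(34), P1:I, P2:I | bus: none
[14] P0: store L3 := 82 | P0:M(82), P1:I, P2:I | bus: none
[15] P2: load  L5 | P0:I, P1:I, P2:M(3) | bus: none
[16] P2: load  L1 | P0:I, P1:O(61), P2:S(61) | bus: BusRd
[17] P1: store L1 := 97 | P0:I, P1:M(97), P2:I | bus: BusUpgr
[18] P1: store L5 := 95 | P0:I, P1:M(95), P2:I | bus: BusRdX,Flush
[19] P1: load  L2 | P0:I, P1:M(40), P2:I | bus: none
[20] P1: store L3 := 97 | P0:I, P1:M(97), P2:I | bus: BusRdX,Flush
[21] P0: store L4 := 14 | P0:M(14), P1:I, P2:I | bus: BusRdX,Flush
[22] P1: load  L1 | P0:I, P1:M(97), P2:I | bus: none
[23] P0: store L1 := 13 | P0:M(13), P1:I, P2:I | bus: BusRdX,Flush
[24] P2: store L4 := 96 | P0:I, P1:I, P2:M(96) | bus: BusRdX,Flush
[25] P2: store L0 := 97 | P0:I, P1:I, P2:M(97) | bus: BusRdX,Flush
[26] P2: store L0 := 8 | P0:I, P1:I, P2:M(8) | bus: none

state = I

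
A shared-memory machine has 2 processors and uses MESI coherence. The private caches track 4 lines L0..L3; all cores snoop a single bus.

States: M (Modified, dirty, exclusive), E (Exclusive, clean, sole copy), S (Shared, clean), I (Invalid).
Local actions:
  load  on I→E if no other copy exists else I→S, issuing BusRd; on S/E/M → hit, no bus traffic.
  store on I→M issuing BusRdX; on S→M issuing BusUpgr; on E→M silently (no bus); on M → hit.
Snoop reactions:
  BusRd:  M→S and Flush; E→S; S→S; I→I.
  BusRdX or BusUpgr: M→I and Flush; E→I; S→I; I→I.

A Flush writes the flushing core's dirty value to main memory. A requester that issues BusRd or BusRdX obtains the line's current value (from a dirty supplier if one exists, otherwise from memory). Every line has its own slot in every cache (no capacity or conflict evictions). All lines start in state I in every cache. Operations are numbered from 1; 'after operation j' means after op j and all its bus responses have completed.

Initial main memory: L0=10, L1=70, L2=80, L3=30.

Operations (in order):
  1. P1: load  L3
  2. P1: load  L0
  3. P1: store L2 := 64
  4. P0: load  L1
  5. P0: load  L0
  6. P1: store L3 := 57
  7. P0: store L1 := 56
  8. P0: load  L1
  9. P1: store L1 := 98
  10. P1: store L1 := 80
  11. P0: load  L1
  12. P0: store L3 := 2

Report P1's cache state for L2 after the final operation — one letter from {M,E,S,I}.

1. P1: load  L3  bus=[BusRd]  L3: P0=I P1=E  mem[L3]=30
2. P1: load  L0  bus=[BusRd]  L0: P0=I P1=E  mem[L0]=10
3. P1: store L2 := 64  bus=[BusRdX]  L2: P0=I P1=M  mem[L2]=80
4. P0: load  L1  bus=[BusRd]  L1: P0=E P1=I  mem[L1]=70
5. P0: load  L0  bus=[BusRd]  L0: P0=S P1=S  mem[L0]=10
6. P1: store L3 := 57  bus=[-]  L3: P0=I P1=M  mem[L3]=30
7. P0: store L1 := 56  bus=[-]  L1: P0=M P1=I  mem[L1]=70
8. P0: load  L1  bus=[-]  L1: P0=M P1=I  mem[L1]=70
9. P1: store L1 := 98  bus=[BusRdX,Flush]  L1: P0=I P1=M  mem[L1]=56
10. P1: store L1 := 80  bus=[-]  L1: P0=I P1=M  mem[L1]=56
11. P0: load  L1  bus=[BusRd,Flush]  L1: P0=S P1=S  mem[L1]=80
12. P0: store L3 := 2  bus=[BusRdX,Flush]  L3: P0=M P1=I  mem[L3]=57

state = M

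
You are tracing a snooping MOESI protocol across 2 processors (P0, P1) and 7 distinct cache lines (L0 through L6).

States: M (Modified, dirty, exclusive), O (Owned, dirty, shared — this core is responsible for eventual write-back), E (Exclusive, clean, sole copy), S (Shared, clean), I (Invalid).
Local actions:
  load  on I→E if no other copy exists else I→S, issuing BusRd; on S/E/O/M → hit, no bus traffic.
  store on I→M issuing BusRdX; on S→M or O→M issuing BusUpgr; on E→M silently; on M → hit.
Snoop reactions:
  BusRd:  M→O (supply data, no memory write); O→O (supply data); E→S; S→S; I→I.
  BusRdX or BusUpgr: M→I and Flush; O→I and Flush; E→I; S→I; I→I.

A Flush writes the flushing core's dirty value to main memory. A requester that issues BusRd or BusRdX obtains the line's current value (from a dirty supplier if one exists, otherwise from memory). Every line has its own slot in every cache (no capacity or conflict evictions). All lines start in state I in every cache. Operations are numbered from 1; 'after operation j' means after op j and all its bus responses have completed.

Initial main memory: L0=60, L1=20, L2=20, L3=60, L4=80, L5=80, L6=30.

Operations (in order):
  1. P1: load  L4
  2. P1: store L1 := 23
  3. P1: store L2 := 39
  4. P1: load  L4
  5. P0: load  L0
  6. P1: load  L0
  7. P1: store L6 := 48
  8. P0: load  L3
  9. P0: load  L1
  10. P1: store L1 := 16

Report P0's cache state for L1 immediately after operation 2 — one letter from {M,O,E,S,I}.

state = I

1. P1: load  L4  bus=[BusRd]  L4: P0=I P1=E  mem[L4]=80
2. P1: store L1 := 23  bus=[BusRdX]  L1: P0=I P1=M  mem[L1]=20
3. P1: store L2 := 39  bus=[BusRdX]  L2: P0=I P1=M  mem[L2]=20
4. P1: load  L4  bus=[-]  L4: P0=I P1=E  mem[L4]=80
5. P0: load  L0  bus=[BusRd]  L0: P0=E P1=I  mem[L0]=60
6. P1: load  L0  bus=[BusRd]  L0: P0=S P1=S  mem[L0]=60
7. P1: store L6 := 48  bus=[BusRdX]  L6: P0=I P1=M  mem[L6]=30
8. P0: load  L3  bus=[BusRd]  L3: P0=E P1=I  mem[L3]=60
9. P0: load  L1  bus=[BusRd]  L1: P0=S P1=O  mem[L1]=20
10. P1: store L1 := 16  bus=[BusUpgr]  L1: P0=I P1=M  mem[L1]=20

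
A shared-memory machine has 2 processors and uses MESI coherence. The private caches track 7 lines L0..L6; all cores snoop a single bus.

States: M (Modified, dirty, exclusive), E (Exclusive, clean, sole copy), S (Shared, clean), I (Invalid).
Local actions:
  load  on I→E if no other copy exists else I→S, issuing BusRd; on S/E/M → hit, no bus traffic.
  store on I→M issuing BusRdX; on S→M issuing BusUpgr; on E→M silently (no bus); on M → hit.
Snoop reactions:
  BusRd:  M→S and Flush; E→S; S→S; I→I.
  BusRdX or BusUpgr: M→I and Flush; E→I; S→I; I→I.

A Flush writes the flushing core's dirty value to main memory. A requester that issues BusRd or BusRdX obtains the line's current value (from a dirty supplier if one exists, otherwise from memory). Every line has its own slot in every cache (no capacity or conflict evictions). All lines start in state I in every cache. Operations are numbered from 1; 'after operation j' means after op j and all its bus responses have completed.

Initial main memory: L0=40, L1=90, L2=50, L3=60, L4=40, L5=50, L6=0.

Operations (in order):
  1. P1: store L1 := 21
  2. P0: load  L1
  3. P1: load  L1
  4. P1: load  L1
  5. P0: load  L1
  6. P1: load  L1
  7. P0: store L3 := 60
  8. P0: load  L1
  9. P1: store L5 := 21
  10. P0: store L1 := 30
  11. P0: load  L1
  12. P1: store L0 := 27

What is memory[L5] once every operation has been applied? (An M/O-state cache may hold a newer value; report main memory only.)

[1] P1: store L1 := 21 | P0:I, P1:M(21) | bus: BusRdX
[2] P0: load  L1 | P0:S(21), P1:S(21) | bus: BusRd,Flush
[3] P1: load  L1 | P0:S(21), P1:S(21) | bus: none
[4] P1: load  L1 | P0:S(21), P1:S(21) | bus: none
[5] P0: load  L1 | P0:S(21), P1:S(21) | bus: none
[6] P1: load  L1 | P0:S(21), P1:S(21) | bus: none
[7] P0: store L3 := 60 | P0:M(60), P1:I | bus: BusRdX
[8] P0: load  L1 | P0:S(21), P1:S(21) | bus: none
[9] P1: store L5 := 21 | P0:I, P1:M(21) | bus: BusRdX
[10] P0: store L1 := 30 | P0:M(30), P1:I | bus: BusUpgr
[11] P0: load  L1 | P0:M(30), P1:I | bus: none
[12] P1: store L0 := 27 | P0:I, P1:M(27) | bus: BusRdX

memory[L5] = 50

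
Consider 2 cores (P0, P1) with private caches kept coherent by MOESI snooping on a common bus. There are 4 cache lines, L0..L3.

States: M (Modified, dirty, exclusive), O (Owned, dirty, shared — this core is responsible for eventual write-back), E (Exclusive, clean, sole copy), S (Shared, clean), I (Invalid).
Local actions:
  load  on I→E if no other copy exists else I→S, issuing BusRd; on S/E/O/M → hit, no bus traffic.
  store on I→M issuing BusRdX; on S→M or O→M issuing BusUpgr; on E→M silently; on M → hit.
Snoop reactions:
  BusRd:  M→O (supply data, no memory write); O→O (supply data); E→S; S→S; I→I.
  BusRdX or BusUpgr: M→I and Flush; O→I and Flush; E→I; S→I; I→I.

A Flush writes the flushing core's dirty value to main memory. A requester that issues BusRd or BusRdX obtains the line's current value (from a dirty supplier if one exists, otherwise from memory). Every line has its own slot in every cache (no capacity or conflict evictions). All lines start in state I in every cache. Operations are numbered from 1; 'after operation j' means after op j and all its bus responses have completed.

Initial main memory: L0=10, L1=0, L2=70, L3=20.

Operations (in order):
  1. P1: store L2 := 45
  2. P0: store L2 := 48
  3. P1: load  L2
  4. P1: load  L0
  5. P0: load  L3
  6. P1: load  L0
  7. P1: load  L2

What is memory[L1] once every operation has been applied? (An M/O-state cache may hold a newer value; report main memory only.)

[1] P1: store L2 := 45 | P0:I, P1:M(45) | bus: BusRdX
[2] P0: store L2 := 48 | P0:M(48), P1:I | bus: BusRdX,Flush
[3] P1: load  L2 | P0:O(48), P1:S(48) | bus: BusRd
[4] P1: load  L0 | P0:I, P1:E(10) | bus: BusRd
[5] P0: load  L3 | P0:E(20), P1:I | bus: BusRd
[6] P1: load  L0 | P0:I, P1:E(10) | bus: none
[7] P1: load  L2 | P0:O(48), P1:S(48) | bus: none

memory[L1] = 0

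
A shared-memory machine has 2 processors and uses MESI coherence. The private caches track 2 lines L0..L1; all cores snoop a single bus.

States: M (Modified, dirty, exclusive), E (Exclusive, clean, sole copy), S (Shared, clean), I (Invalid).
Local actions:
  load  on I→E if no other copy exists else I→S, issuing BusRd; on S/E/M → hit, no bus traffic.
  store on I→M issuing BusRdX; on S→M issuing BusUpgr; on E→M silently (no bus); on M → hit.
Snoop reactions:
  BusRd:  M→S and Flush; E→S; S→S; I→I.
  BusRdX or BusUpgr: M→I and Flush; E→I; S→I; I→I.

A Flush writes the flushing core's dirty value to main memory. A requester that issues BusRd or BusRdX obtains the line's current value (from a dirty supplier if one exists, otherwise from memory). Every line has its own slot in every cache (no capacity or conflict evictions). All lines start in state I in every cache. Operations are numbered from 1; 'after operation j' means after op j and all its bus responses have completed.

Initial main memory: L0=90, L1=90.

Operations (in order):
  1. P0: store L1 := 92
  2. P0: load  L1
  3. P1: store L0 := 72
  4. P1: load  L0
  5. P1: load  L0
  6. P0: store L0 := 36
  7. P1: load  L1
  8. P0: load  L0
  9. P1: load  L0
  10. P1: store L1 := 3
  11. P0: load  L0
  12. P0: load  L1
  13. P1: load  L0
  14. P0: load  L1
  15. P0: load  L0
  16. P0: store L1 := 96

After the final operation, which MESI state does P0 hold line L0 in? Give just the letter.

1. P0: store L1 := 92  bus=[BusRdX]  L1: P0=M P1=I  mem[L1]=90
2. P0: load  L1  bus=[-]  L1: P0=M P1=I  mem[L1]=90
3. P1: store L0 := 72  bus=[BusRdX]  L0: P0=I P1=M  mem[L0]=90
4. P1: load  L0  bus=[-]  L0: P0=I P1=M  mem[L0]=90
5. P1: load  L0  bus=[-]  L0: P0=I P1=M  mem[L0]=90
6. P0: store L0 := 36  bus=[BusRdX,Flush]  L0: P0=M P1=I  mem[L0]=72
7. P1: load  L1  bus=[BusRd,Flush]  L1: P0=S P1=S  mem[L1]=92
8. P0: load  L0  bus=[-]  L0: P0=M P1=I  mem[L0]=72
9. P1: load  L0  bus=[BusRd,Flush]  L0: P0=S P1=S  mem[L0]=36
10. P1: store L1 := 3  bus=[BusUpgr]  L1: P0=I P1=M  mem[L1]=92
11. P0: load  L0  bus=[-]  L0: P0=S P1=S  mem[L0]=36
12. P0: load  L1  bus=[BusRd,Flush]  L1: P0=S P1=S  mem[L1]=3
13. P1: load  L0  bus=[-]  L0: P0=S P1=S  mem[L0]=36
14. P0: load  L1  bus=[-]  L1: P0=S P1=S  mem[L1]=3
15. P0: load  L0  bus=[-]  L0: P0=S P1=S  mem[L0]=36
16. P0: store L1 := 96  bus=[BusUpgr]  L1: P0=M P1=I  mem[L1]=3

state = S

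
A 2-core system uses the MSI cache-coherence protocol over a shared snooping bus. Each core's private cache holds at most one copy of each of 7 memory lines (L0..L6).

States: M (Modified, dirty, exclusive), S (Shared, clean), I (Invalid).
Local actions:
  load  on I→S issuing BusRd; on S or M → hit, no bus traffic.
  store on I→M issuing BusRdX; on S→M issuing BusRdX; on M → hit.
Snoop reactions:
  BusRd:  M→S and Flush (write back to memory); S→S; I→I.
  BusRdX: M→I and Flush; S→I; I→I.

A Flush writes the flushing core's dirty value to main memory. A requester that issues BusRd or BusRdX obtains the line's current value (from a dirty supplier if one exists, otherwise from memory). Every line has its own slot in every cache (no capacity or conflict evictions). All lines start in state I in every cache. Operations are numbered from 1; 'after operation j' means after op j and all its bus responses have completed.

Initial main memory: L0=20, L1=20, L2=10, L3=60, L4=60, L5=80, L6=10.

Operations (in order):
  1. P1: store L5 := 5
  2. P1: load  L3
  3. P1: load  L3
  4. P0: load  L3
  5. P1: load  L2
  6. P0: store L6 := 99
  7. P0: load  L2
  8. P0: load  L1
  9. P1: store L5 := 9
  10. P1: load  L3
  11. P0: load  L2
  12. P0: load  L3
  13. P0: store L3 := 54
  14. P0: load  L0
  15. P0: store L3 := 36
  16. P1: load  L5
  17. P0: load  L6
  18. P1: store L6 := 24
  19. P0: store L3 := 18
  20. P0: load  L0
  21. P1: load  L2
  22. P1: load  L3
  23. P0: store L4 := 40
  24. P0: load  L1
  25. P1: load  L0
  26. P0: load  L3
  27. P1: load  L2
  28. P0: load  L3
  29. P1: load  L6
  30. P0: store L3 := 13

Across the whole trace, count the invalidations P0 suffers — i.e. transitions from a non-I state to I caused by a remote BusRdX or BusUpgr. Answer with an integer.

  op1 P1: store L5 := 5 → I/M on L5; bus BusRdX; mem=80
  op2 P1: load  L3 → I/S on L3; bus BusRd; mem=60
  op3 P1: load  L3 → I/S on L3; bus (none); mem=60
  op4 P0: load  L3 → S/S on L3; bus BusRd; mem=60
  op5 P1: load  L2 → I/S on L2; bus BusRd; mem=10
  op6 P0: store L6 := 99 → M/I on L6; bus BusRdX; mem=10
  op7 P0: load  L2 → S/S on L2; bus BusRd; mem=10
  op8 P0: load  L1 → S/I on L1; bus BusRd; mem=20
  op9 P1: store L5 := 9 → I/M on L5; bus (none); mem=80
  op10 P1: load  L3 → S/S on L3; bus (none); mem=60
  op11 P0: load  L2 → S/S on L2; bus (none); mem=10
  op12 P0: load  L3 → S/S on L3; bus (none); mem=60
  op13 P0: store L3 := 54 → M/I on L3; bus BusRdX; mem=60
  op14 P0: load  L0 → S/I on L0; bus BusRd; mem=20
  op15 P0: store L3 := 36 → M/I on L3; bus (none); mem=60
  op16 P1: load  L5 → I/M on L5; bus (none); mem=80
  op17 P0: load  L6 → M/I on L6; bus (none); mem=10
  op18 P1: store L6 := 24 → I/M on L6; bus BusRdX Flush; mem=99
  op19 P0: store L3 := 18 → M/I on L3; bus (none); mem=60
  op20 P0: load  L0 → S/I on L0; bus (none); mem=20
  op21 P1: load  L2 → S/S on L2; bus (none); mem=10
  op22 P1: load  L3 → S/S on L3; bus BusRd Flush; mem=18
  op23 P0: store L4 := 40 → M/I on L4; bus BusRdX; mem=60
  op24 P0: load  L1 → S/I on L1; bus (none); mem=20
  op25 P1: load  L0 → S/S on L0; bus BusRd; mem=20
  op26 P0: load  L3 → S/S on L3; bus (none); mem=18
  op27 P1: load  L2 → S/S on L2; bus (none); mem=10
  op28 P0: load  L3 → S/S on L3; bus (none); mem=18
  op29 P1: load  L6 → I/M on L6; bus (none); mem=99
  op30 P0: store L3 := 13 → M/I on L3; bus BusRdX; mem=18

invalidations = 1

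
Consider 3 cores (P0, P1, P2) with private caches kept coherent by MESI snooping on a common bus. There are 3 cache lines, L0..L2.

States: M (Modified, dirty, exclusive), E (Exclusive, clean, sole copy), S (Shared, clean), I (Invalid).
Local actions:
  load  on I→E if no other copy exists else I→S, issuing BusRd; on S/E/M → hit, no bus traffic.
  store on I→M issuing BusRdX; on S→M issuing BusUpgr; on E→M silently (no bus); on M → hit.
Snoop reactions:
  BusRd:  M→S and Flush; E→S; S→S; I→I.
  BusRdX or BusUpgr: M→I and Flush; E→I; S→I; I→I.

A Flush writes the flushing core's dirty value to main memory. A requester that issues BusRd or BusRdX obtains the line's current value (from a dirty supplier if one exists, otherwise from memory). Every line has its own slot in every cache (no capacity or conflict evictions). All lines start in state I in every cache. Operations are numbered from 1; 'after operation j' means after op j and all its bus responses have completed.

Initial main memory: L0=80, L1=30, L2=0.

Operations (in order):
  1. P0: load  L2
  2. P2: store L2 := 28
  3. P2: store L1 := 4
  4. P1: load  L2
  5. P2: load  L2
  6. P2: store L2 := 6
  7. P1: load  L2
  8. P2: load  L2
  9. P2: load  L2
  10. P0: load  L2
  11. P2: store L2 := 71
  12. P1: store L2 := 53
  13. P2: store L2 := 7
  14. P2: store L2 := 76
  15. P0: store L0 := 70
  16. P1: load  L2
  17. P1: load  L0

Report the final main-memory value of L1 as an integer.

memory[L1] = 30

  op1 P0: load  L2 → E/I/I on L2; bus BusRd; mem=0
  op2 P2: store L2 := 28 → I/I/M on L2; bus BusRdX; mem=0
  op3 P2: store L1 := 4 → I/I/M on L1; bus BusRdX; mem=30
  op4 P1: load  L2 → I/S/S on L2; bus BusRd Flush; mem=28
  op5 P2: load  L2 → I/S/S on L2; bus (none); mem=28
  op6 P2: store L2 := 6 → I/I/M on L2; bus BusUpgr; mem=28
  op7 P1: load  L2 → I/S/S on L2; bus BusRd Flush; mem=6
  op8 P2: load  L2 → I/S/S on L2; bus (none); mem=6
  op9 P2: load  L2 → I/S/S on L2; bus (none); mem=6
  op10 P0: load  L2 → S/S/S on L2; bus BusRd; mem=6
  op11 P2: store L2 := 71 → I/I/M on L2; bus BusUpgr; mem=6
  op12 P1: store L2 := 53 → I/M/I on L2; bus BusRdX Flush; mem=71
  op13 P2: store L2 := 7 → I/I/M on L2; bus BusRdX Flush; mem=53
  op14 P2: store L2 := 76 → I/I/M on L2; bus (none); mem=53
  op15 P0: store L0 := 70 → M/I/I on L0; bus BusRdX; mem=80
  op16 P1: load  L2 → I/S/S on L2; bus BusRd Flush; mem=76
  op17 P1: load  L0 → S/S/I on L0; bus BusRd Flush; mem=70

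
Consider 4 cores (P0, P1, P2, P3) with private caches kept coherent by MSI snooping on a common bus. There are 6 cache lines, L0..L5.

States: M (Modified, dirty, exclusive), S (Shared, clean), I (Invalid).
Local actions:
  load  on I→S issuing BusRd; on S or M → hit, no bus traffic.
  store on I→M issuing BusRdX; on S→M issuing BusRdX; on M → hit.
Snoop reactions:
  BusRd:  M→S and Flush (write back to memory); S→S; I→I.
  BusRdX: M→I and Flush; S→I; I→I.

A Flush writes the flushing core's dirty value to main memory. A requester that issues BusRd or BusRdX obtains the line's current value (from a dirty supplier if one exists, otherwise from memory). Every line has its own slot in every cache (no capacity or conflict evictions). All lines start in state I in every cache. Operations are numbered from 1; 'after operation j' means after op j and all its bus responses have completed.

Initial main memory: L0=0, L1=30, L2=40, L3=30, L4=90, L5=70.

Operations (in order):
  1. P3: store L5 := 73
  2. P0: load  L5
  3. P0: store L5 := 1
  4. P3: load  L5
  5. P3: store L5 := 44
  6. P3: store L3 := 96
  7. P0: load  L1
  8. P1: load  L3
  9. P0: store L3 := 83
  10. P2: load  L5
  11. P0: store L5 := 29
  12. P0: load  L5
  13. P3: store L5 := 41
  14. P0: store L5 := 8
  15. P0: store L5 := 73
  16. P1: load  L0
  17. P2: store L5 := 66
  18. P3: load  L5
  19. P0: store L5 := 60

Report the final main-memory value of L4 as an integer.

step 1: P3: store L5 := 73  ⟶  IIIM  (L5)  txn=BusRdX  M[L5]=70
step 2: P0: load  L5  ⟶  SIIS  (L5)  txn=BusRd+Flush  M[L5]=73
step 3: P0: store L5 := 1  ⟶  MIII  (L5)  txn=BusRdX  M[L5]=73
step 4: P3: load  L5  ⟶  SIIS  (L5)  txn=BusRd+Flush  M[L5]=1
step 5: P3: store L5 := 44  ⟶  IIIM  (L5)  txn=BusRdX  M[L5]=1
step 6: P3: store L3 := 96  ⟶  IIIM  (L3)  txn=BusRdX  M[L3]=30
step 7: P0: load  L1  ⟶  SIII  (L1)  txn=BusRd  M[L1]=30
step 8: P1: load  L3  ⟶  ISIS  (L3)  txn=BusRd+Flush  M[L3]=96
step 9: P0: store L3 := 83  ⟶  MIII  (L3)  txn=BusRdX  M[L3]=96
step 10: P2: load  L5  ⟶  IISS  (L5)  txn=BusRd+Flush  M[L5]=44
step 11: P0: store L5 := 29  ⟶  MIII  (L5)  txn=BusRdX  M[L5]=44
step 12: P0: load  L5  ⟶  MIII  (L5)  txn=∅  M[L5]=44
step 13: P3: store L5 := 41  ⟶  IIIM  (L5)  txn=BusRdX+Flush  M[L5]=29
step 14: P0: store L5 := 8  ⟶  MIII  (L5)  txn=BusRdX+Flush  M[L5]=41
step 15: P0: store L5 := 73  ⟶  MIII  (L5)  txn=∅  M[L5]=41
step 16: P1: load  L0  ⟶  ISII  (L0)  txn=BusRd  M[L0]=0
step 17: P2: store L5 := 66  ⟶  IIMI  (L5)  txn=BusRdX+Flush  M[L5]=73
step 18: P3: load  L5  ⟶  IISS  (L5)  txn=BusRd+Flush  M[L5]=66
step 19: P0: store L5 := 60  ⟶  MIII  (L5)  txn=BusRdX  M[L5]=66

memory[L4] = 90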